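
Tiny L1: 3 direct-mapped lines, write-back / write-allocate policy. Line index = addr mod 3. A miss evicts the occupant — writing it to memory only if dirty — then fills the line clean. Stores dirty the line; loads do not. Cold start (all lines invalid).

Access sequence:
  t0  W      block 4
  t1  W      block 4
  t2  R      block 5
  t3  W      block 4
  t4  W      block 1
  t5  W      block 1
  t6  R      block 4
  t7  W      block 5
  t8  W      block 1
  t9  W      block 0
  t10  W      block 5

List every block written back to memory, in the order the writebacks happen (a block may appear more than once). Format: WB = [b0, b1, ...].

WB = [4, 1]

0: W B4 → L1 miss [D]
1: W B4 → L1 hit [D]
2: R B5 → L2 miss [-]
3: W B4 → L1 hit [D]
4: W B1 → L1 miss wb→B4 [D]
5: W B1 → L1 hit [D]
6: R B4 → L1 miss wb→B1 [-]
7: W B5 → L2 hit [D]
8: W B1 → L1 miss [D]
9: W B0 → L0 miss [D]
10: W B5 → L2 hit [D]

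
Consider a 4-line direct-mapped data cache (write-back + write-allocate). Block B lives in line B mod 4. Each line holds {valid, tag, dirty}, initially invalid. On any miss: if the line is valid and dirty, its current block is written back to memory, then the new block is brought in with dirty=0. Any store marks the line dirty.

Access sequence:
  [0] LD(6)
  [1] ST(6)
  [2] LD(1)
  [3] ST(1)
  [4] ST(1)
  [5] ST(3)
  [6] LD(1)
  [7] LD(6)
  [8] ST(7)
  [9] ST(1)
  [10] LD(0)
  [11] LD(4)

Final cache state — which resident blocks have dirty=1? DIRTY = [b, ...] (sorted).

DIRTY = [1, 6, 7]

0: R B6 -> L2 miss  d=-]
1: W B6 -> L2 hit  d=D]
2: R B1 -> L1 miss  d=-]
3: W B1 -> L1 hit  d=D]
4: W B1 -> L1 hit  d=D]
5: W B3 -> L3 miss  d=D]
6: R B1 -> L1 hit  d=D]
7: R B6 -> L2 hit  d=D]
8: W B7 -> L3 miss wb->B3  d=D]
9: W B1 -> L1 hit  d=D]
10: R B0 -> L0 miss  d=-]
11: R B4 -> L0 miss  d=-]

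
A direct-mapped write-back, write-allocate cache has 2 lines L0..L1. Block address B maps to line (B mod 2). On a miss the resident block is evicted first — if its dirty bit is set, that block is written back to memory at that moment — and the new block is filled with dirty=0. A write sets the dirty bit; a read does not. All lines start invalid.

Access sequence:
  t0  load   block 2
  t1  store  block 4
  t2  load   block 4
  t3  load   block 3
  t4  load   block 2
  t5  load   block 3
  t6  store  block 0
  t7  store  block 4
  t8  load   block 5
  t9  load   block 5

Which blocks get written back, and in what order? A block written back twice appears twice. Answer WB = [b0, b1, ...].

0: R B2 -> L0 miss  d=-]
1: W B4 -> L0 miss  d=D]
2: R B4 -> L0 hit  d=D]
3: R B3 -> L1 miss  d=-]
4: R B2 -> L0 miss wb->B4  d=-]
5: R B3 -> L1 hit  d=-]
6: W B0 -> L0 miss  d=D]
7: W B4 -> L0 miss wb->B0  d=D]
8: R B5 -> L1 miss  d=-]
9: R B5 -> L1 hit  d=-]

WB = [4, 0]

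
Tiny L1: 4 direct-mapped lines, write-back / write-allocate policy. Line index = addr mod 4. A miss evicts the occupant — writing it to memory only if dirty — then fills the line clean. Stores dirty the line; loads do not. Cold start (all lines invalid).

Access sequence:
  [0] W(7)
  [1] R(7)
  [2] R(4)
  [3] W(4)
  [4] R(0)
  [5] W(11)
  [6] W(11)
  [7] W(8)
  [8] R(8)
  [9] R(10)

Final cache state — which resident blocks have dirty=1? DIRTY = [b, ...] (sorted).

  0 | W B7 → L3 miss [D]
  1 | R B7 → L3 hit [D]
  2 | R B4 → L0 miss [-]
  3 | W B4 → L0 hit [D]
  4 | R B0 → L0 miss wb→B4 [-]
  5 | W B11 → L3 miss wb→B7 [D]
  6 | W B11 → L3 hit [D]
  7 | W B8 → L0 miss [D]
  8 | R B8 → L0 hit [D]
  9 | R B10 → L2 miss [-]

DIRTY = [8, 11]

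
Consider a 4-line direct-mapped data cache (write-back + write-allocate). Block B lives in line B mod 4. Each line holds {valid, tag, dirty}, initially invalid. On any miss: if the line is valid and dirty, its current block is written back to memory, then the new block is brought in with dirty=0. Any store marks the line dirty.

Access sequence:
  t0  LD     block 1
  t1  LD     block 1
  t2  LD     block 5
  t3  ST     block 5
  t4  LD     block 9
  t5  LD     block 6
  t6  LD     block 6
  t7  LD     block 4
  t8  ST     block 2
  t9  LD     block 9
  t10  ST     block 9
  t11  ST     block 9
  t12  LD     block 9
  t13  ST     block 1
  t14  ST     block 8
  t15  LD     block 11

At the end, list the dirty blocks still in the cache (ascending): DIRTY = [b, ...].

  0 | R B1 → L1 miss [-]
  1 | R B1 → L1 hit [-]
  2 | R B5 → L1 miss [-]
  3 | W B5 → L1 hit [D]
  4 | R B9 → L1 miss wb→B5 [-]
  5 | R B6 → L2 miss [-]
  6 | R B6 → L2 hit [-]
  7 | R B4 → L0 miss [-]
  8 | W B2 → L2 miss [D]
  9 | R B9 → L1 hit [-]
  10 | W B9 → L1 hit [D]
  11 | W B9 → L1 hit [D]
  12 | R B9 → L1 hit [D]
  13 | W B1 → L1 miss wb→B9 [D]
  14 | W B8 → L0 miss [D]
  15 | R B11 → L3 miss [-]

DIRTY = [1, 2, 8]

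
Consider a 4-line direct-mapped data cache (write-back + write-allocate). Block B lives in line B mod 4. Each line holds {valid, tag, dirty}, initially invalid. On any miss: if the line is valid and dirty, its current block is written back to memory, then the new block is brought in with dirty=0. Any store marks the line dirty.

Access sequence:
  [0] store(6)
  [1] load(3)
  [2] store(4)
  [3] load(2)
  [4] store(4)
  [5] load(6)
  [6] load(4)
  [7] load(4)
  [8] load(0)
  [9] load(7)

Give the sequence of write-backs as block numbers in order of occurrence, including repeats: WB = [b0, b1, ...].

  0 | W B6 → L2 miss [D]
  1 | R B3 → L3 miss [-]
  2 | W B4 → L0 miss [D]
  3 | R B2 → L2 miss wb→B6 [-]
  4 | W B4 → L0 hit [D]
  5 | R B6 → L2 miss [-]
  6 | R B4 → L0 hit [D]
  7 | R B4 → L0 hit [D]
  8 | R B0 → L0 miss wb→B4 [-]
  9 | R B7 → L3 miss [-]

WB = [6, 4]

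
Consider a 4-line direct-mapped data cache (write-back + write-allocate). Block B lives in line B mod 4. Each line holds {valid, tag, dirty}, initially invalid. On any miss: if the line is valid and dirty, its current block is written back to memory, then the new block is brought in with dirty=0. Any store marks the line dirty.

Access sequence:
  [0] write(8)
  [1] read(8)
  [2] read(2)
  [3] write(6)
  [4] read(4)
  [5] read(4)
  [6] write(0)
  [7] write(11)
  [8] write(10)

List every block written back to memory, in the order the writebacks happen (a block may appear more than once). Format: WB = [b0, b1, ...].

  0 | W B8 → L0 miss [D]
  1 | R B8 → L0 hit [D]
  2 | R B2 → L2 miss [-]
  3 | W B6 → L2 miss [D]
  4 | R B4 → L0 miss wb→B8 [-]
  5 | R B4 → L0 hit [-]
  6 | W B0 → L0 miss [D]
  7 | W B11 → L3 miss [D]
  8 | W B10 → L2 miss wb→B6 [D]

WB = [8, 6]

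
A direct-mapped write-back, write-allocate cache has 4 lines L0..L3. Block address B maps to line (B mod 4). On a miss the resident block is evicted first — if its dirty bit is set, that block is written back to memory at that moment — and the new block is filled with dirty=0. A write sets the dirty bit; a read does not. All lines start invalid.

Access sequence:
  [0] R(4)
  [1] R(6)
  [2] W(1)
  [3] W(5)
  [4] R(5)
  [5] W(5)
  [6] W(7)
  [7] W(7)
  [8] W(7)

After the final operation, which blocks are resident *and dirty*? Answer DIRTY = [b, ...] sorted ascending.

DIRTY = [5, 7]

  0 | R B4 → L0 miss [-]
  1 | R B6 → L2 miss [-]
  2 | W B1 → L1 miss [D]
  3 | W B5 → L1 miss wb→B1 [D]
  4 | R B5 → L1 hit [D]
  5 | W B5 → L1 hit [D]
  6 | W B7 → L3 miss [D]
  7 | W B7 → L3 hit [D]
  8 | W B7 → L3 hit [D]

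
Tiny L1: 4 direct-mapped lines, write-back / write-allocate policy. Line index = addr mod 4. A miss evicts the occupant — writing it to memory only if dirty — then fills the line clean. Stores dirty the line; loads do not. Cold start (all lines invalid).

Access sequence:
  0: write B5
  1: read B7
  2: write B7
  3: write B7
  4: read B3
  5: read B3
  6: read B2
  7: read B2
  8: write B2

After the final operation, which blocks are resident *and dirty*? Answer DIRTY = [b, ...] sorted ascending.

DIRTY = [2, 5]

0: W B5 -> L1 miss  d=D]
1: R B7 -> L3 miss  d=-]
2: W B7 -> L3 hit  d=D]
3: W B7 -> L3 hit  d=D]
4: R B3 -> L3 miss wb->B7  d=-]
5: R B3 -> L3 hit  d=-]
6: R B2 -> L2 miss  d=-]
7: R B2 -> L2 hit  d=-]
8: W B2 -> L2 hit  d=D]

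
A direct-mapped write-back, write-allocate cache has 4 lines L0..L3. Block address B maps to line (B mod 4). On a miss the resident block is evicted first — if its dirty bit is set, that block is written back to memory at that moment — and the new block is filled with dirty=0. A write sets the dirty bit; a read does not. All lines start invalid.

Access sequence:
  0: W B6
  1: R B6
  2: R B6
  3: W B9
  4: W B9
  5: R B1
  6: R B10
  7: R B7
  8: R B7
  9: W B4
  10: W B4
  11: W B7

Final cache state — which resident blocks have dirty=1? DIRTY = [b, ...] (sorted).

DIRTY = [4, 7]

0: W B6 -> L2 miss  d=D]
1: R B6 -> L2 hit  d=D]
2: R B6 -> L2 hit  d=D]
3: W B9 -> L1 miss  d=D]
4: W B9 -> L1 hit  d=D]
5: R B1 -> L1 miss wb->B9  d=-]
6: R B10 -> L2 miss wb->B6  d=-]
7: R B7 -> L3 miss  d=-]
8: R B7 -> L3 hit  d=-]
9: W B4 -> L0 miss  d=D]
10: W B4 -> L0 hit  d=D]
11: W B7 -> L3 hit  d=D]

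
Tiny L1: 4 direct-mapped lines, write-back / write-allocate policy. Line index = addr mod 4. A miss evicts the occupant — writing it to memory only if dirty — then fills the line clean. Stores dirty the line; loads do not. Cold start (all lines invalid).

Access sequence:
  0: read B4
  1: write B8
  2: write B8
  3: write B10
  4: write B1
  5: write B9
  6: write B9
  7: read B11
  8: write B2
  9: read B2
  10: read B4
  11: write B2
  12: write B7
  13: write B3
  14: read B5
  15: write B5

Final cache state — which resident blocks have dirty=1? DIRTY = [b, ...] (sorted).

DIRTY = [2, 3, 5]

0: R B4 → L0 miss [-]
1: W B8 → L0 miss [D]
2: W B8 → L0 hit [D]
3: W B10 → L2 miss [D]
4: W B1 → L1 miss [D]
5: W B9 → L1 miss wb→B1 [D]
6: W B9 → L1 hit [D]
7: R B11 → L3 miss [-]
8: W B2 → L2 miss wb→B10 [D]
9: R B2 → L2 hit [D]
10: R B4 → L0 miss wb→B8 [-]
11: W B2 → L2 hit [D]
12: W B7 → L3 miss [D]
13: W B3 → L3 miss wb→B7 [D]
14: R B5 → L1 miss wb→B9 [-]
15: W B5 → L1 hit [D]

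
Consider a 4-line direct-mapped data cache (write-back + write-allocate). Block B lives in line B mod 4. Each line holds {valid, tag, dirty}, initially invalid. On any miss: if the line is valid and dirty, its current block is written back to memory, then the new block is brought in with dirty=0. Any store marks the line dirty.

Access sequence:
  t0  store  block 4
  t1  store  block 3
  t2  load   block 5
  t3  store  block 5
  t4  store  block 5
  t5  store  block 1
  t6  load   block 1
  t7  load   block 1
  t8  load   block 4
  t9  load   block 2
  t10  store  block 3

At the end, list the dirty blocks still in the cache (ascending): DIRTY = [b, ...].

0: W B4 → L0 miss [D]
1: W B3 → L3 miss [D]
2: R B5 → L1 miss [-]
3: W B5 → L1 hit [D]
4: W B5 → L1 hit [D]
5: W B1 → L1 miss wb→B5 [D]
6: R B1 → L1 hit [D]
7: R B1 → L1 hit [D]
8: R B4 → L0 hit [D]
9: R B2 → L2 miss [-]
10: W B3 → L3 hit [D]

DIRTY = [1, 3, 4]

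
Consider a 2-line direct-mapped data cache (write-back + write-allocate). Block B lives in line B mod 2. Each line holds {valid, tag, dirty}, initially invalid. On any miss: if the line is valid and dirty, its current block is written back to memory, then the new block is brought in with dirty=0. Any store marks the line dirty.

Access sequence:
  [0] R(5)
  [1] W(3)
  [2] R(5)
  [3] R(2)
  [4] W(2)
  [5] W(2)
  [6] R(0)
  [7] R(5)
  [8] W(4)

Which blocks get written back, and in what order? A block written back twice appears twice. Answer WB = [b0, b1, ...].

WB = [3, 2]

0: R B5 -> L1 miss  d=-]
1: W B3 -> L1 miss  d=D]
2: R B5 -> L1 miss wb->B3  d=-]
3: R B2 -> L0 miss  d=-]
4: W B2 -> L0 hit  d=D]
5: W B2 -> L0 hit  d=D]
6: R B0 -> L0 miss wb->B2  d=-]
7: R B5 -> L1 hit  d=-]
8: W B4 -> L0 miss  d=D]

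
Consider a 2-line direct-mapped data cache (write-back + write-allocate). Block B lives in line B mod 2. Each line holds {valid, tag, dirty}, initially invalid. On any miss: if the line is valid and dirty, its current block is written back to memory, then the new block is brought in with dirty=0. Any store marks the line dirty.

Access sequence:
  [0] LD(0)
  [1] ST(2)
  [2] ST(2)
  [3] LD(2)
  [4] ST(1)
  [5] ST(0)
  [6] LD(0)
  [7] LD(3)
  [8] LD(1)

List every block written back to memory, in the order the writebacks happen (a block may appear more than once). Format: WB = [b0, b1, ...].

  0 | R B0 → L0 miss [-]
  1 | W B2 → L0 miss [D]
  2 | W B2 → L0 hit [D]
  3 | R B2 → L0 hit [D]
  4 | W B1 → L1 miss [D]
  5 | W B0 → L0 miss wb→B2 [D]
  6 | R B0 → L0 hit [D]
  7 | R B3 → L1 miss wb→B1 [-]
  8 | R B1 → L1 miss [-]

WB = [2, 1]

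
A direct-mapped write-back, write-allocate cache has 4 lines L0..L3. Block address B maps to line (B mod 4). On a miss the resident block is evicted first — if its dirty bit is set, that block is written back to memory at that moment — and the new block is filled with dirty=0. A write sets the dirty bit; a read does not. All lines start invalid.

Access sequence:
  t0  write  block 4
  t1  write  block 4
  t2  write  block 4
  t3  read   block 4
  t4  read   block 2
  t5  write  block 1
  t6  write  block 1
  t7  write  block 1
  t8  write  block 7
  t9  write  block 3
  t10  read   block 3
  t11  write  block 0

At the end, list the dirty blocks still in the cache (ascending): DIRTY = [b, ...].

DIRTY = [0, 1, 3]

0: W B4 -> L0 miss  d=D]
1: W B4 -> L0 hit  d=D]
2: W B4 -> L0 hit  d=D]
3: R B4 -> L0 hit  d=D]
4: R B2 -> L2 miss  d=-]
5: W B1 -> L1 miss  d=D]
6: W B1 -> L1 hit  d=D]
7: W B1 -> L1 hit  d=D]
8: W B7 -> L3 miss  d=D]
9: W B3 -> L3 miss wb->B7  d=D]
10: R B3 -> L3 hit  d=D]
11: W B0 -> L0 miss wb->B4  d=D]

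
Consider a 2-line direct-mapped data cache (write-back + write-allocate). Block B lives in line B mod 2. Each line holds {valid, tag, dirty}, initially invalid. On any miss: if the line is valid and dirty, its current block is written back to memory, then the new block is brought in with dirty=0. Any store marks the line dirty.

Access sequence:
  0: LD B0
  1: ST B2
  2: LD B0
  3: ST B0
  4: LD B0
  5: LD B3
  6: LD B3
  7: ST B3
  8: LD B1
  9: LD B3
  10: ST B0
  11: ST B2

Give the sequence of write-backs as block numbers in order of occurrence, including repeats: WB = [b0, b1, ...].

  0 | R B0 → L0 miss [-]
  1 | W B2 → L0 miss [D]
  2 | R B0 → L0 miss wb→B2 [-]
  3 | W B0 → L0 hit [D]
  4 | R B0 → L0 hit [D]
  5 | R B3 → L1 miss [-]
  6 | R B3 → L1 hit [-]
  7 | W B3 → L1 hit [D]
  8 | R B1 → L1 miss wb→B3 [-]
  9 | R B3 → L1 miss [-]
  10 | W B0 → L0 hit [D]
  11 | W B2 → L0 miss wb→B0 [D]

WB = [2, 3, 0]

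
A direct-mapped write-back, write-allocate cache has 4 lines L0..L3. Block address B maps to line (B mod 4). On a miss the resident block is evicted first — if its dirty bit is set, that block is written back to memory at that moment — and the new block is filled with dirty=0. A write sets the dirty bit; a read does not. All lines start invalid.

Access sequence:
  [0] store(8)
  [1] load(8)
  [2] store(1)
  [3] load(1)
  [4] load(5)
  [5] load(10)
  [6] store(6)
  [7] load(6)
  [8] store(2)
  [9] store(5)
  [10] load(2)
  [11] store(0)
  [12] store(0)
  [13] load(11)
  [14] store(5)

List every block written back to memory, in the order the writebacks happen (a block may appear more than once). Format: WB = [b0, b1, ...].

WB = [1, 6, 8]

0: W B8 → L0 miss [D]
1: R B8 → L0 hit [D]
2: W B1 → L1 miss [D]
3: R B1 → L1 hit [D]
4: R B5 → L1 miss wb→B1 [-]
5: R B10 → L2 miss [-]
6: W B6 → L2 miss [D]
7: R B6 → L2 hit [D]
8: W B2 → L2 miss wb→B6 [D]
9: W B5 → L1 hit [D]
10: R B2 → L2 hit [D]
11: W B0 → L0 miss wb→B8 [D]
12: W B0 → L0 hit [D]
13: R B11 → L3 miss [-]
14: W B5 → L1 hit [D]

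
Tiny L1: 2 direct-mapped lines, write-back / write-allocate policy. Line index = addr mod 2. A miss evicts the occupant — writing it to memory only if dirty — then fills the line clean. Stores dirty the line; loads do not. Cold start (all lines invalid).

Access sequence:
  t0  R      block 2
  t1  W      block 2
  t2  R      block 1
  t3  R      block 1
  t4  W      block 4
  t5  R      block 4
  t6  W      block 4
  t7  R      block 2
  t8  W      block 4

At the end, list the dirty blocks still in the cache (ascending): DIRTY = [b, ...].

DIRTY = [4]

0: R B2 → L0 miss [-]
1: W B2 → L0 hit [D]
2: R B1 → L1 miss [-]
3: R B1 → L1 hit [-]
4: W B4 → L0 miss wb→B2 [D]
5: R B4 → L0 hit [D]
6: W B4 → L0 hit [D]
7: R B2 → L0 miss wb→B4 [-]
8: W B4 → L0 miss [D]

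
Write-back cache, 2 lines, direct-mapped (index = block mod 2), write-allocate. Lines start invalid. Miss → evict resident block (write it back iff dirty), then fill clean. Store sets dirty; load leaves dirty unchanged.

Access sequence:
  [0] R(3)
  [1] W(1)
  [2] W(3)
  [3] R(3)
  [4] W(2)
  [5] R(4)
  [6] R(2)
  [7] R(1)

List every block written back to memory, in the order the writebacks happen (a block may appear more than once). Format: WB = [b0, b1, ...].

WB = [1, 2, 3]

  0 | R B3 → L1 miss [-]
  1 | W B1 → L1 miss [D]
  2 | W B3 → L1 miss wb→B1 [D]
  3 | R B3 → L1 hit [D]
  4 | W B2 → L0 miss [D]
  5 | R B4 → L0 miss wb→B2 [-]
  6 | R B2 → L0 miss [-]
  7 | R B1 → L1 miss wb→B3 [-]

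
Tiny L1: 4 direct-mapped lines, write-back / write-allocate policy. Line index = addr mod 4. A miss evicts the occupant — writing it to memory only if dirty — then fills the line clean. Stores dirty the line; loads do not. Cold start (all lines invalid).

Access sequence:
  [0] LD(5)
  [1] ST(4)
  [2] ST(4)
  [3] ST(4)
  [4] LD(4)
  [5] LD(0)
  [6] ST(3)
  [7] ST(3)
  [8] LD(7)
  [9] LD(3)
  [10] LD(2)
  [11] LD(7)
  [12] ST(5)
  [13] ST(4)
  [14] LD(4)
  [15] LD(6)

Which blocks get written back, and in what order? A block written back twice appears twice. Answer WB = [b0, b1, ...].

WB = [4, 3]

  0 | R B5 → L1 miss [-]
  1 | W B4 → L0 miss [D]
  2 | W B4 → L0 hit [D]
  3 | W B4 → L0 hit [D]
  4 | R B4 → L0 hit [D]
  5 | R B0 → L0 miss wb→B4 [-]
  6 | W B3 → L3 miss [D]
  7 | W B3 → L3 hit [D]
  8 | R B7 → L3 miss wb→B3 [-]
  9 | R B3 → L3 miss [-]
  10 | R B2 → L2 miss [-]
  11 | R B7 → L3 miss [-]
  12 | W B5 → L1 hit [D]
  13 | W B4 → L0 miss [D]
  14 | R B4 → L0 hit [D]
  15 | R B6 → L2 miss [-]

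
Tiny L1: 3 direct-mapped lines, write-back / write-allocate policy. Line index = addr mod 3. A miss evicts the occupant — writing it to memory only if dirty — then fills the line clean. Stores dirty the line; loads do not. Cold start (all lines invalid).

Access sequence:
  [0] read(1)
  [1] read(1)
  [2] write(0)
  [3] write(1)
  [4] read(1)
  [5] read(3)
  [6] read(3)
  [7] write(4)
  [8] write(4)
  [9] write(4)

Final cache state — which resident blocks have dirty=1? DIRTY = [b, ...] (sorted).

DIRTY = [4]

0: R B1 -> L1 miss  d=-]
1: R B1 -> L1 hit  d=-]
2: W B0 -> L0 miss  d=D]
3: W B1 -> L1 hit  d=D]
4: R B1 -> L1 hit  d=D]
5: R B3 -> L0 miss wb->B0  d=-]
6: R B3 -> L0 hit  d=-]
7: W B4 -> L1 miss wb->B1  d=D]
8: W B4 -> L1 hit  d=D]
9: W B4 -> L1 hit  d=D]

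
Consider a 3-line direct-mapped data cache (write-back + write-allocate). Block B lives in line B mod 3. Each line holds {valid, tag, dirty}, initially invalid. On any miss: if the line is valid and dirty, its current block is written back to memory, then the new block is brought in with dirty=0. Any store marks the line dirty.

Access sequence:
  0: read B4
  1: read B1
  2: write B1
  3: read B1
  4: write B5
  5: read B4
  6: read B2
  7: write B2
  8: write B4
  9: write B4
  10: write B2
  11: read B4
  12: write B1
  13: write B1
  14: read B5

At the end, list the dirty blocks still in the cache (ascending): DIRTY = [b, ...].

DIRTY = [1]

0: R B4 → L1 miss [-]
1: R B1 → L1 miss [-]
2: W B1 → L1 hit [D]
3: R B1 → L1 hit [D]
4: W B5 → L2 miss [D]
5: R B4 → L1 miss wb→B1 [-]
6: R B2 → L2 miss wb→B5 [-]
7: W B2 → L2 hit [D]
8: W B4 → L1 hit [D]
9: W B4 → L1 hit [D]
10: W B2 → L2 hit [D]
11: R B4 → L1 hit [D]
12: W B1 → L1 miss wb→B4 [D]
13: W B1 → L1 hit [D]
14: R B5 → L2 miss wb→B2 [-]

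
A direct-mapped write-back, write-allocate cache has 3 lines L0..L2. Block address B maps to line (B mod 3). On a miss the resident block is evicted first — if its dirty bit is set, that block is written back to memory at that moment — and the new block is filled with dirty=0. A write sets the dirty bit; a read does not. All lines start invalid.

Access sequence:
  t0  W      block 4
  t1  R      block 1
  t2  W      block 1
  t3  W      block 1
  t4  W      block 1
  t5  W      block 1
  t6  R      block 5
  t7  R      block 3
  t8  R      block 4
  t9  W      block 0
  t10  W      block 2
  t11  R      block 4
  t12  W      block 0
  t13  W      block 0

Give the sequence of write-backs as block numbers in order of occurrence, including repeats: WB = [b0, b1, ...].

WB = [4, 1]

0: W B4 -> L1 miss  d=D]
1: R B1 -> L1 miss wb->B4  d=-]
2: W B1 -> L1 hit  d=D]
3: W B1 -> L1 hit  d=D]
4: W B1 -> L1 hit  d=D]
5: W B1 -> L1 hit  d=D]
6: R B5 -> L2 miss  d=-]
7: R B3 -> L0 miss  d=-]
8: R B4 -> L1 miss wb->B1  d=-]
9: W B0 -> L0 miss  d=D]
10: W B2 -> L2 miss  d=D]
11: R B4 -> L1 hit  d=-]
12: W B0 -> L0 hit  d=D]
13: W B0 -> L0 hit  d=D]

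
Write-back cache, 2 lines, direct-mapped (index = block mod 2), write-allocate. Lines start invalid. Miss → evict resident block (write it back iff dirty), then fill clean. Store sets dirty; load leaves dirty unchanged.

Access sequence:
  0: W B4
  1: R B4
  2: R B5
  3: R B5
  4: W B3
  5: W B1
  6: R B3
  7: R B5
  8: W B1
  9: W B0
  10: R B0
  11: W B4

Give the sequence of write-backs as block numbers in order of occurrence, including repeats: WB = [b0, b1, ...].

  0 | W B4 → L0 miss [D]
  1 | R B4 → L0 hit [D]
  2 | R B5 → L1 miss [-]
  3 | R B5 → L1 hit [-]
  4 | W B3 → L1 miss [D]
  5 | W B1 → L1 miss wb→B3 [D]
  6 | R B3 → L1 miss wb→B1 [-]
  7 | R B5 → L1 miss [-]
  8 | W B1 → L1 miss [D]
  9 | W B0 → L0 miss wb→B4 [D]
  10 | R B0 → L0 hit [D]
  11 | W B4 → L0 miss wb→B0 [D]

WB = [3, 1, 4, 0]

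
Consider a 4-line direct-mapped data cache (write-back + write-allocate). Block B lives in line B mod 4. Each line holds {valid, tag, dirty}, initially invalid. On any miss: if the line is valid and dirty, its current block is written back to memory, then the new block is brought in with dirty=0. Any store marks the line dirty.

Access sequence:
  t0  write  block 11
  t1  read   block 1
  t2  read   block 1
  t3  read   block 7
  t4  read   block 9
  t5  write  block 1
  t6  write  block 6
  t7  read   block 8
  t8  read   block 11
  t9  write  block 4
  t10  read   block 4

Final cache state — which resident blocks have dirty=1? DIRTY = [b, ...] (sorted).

0: W B11 -> L3 miss  d=D]
1: R B1 -> L1 miss  d=-]
2: R B1 -> L1 hit  d=-]
3: R B7 -> L3 miss wb->B11  d=-]
4: R B9 -> L1 miss  d=-]
5: W B1 -> L1 miss  d=D]
6: W B6 -> L2 miss  d=D]
7: R B8 -> L0 miss  d=-]
8: R B11 -> L3 miss  d=-]
9: W B4 -> L0 miss  d=D]
10: R B4 -> L0 hit  d=D]

DIRTY = [1, 4, 6]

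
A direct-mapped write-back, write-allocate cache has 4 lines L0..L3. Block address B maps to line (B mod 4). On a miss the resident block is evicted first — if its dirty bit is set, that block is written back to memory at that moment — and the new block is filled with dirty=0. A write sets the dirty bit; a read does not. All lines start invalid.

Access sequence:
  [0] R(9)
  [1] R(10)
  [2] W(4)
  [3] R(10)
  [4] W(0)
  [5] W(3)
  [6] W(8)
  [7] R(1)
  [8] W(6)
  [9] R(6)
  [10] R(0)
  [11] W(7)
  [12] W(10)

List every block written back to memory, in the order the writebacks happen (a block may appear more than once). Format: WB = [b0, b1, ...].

WB = [4, 0, 8, 3, 6]

0: R B9 → L1 miss [-]
1: R B10 → L2 miss [-]
2: W B4 → L0 miss [D]
3: R B10 → L2 hit [-]
4: W B0 → L0 miss wb→B4 [D]
5: W B3 → L3 miss [D]
6: W B8 → L0 miss wb→B0 [D]
7: R B1 → L1 miss [-]
8: W B6 → L2 miss [D]
9: R B6 → L2 hit [D]
10: R B0 → L0 miss wb→B8 [-]
11: W B7 → L3 miss wb→B3 [D]
12: W B10 → L2 miss wb→B6 [D]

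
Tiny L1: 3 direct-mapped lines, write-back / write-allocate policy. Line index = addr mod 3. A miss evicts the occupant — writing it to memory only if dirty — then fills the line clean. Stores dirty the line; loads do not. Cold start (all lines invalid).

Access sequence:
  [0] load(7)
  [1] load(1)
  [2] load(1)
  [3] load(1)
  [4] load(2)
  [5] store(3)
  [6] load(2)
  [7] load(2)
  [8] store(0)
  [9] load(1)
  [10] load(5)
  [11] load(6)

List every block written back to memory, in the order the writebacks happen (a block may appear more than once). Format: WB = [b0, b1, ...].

0: R B7 -> L1 miss  d=-]
1: R B1 -> L1 miss  d=-]
2: R B1 -> L1 hit  d=-]
3: R B1 -> L1 hit  d=-]
4: R B2 -> L2 miss  d=-]
5: W B3 -> L0 miss  d=D]
6: R B2 -> L2 hit  d=-]
7: R B2 -> L2 hit  d=-]
8: W B0 -> L0 miss wb->B3  d=D]
9: R B1 -> L1 hit  d=-]
10: R B5 -> L2 miss  d=-]
11: R B6 -> L0 miss wb->B0  d=-]

WB = [3, 0]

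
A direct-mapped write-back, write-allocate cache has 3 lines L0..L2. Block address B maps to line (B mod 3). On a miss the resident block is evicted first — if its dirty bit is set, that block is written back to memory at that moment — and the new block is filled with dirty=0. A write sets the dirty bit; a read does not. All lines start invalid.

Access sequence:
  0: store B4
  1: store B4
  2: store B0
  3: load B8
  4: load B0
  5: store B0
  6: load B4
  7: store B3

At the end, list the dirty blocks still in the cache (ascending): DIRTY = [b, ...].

DIRTY = [3, 4]

0: W B4 -> L1 miss  d=D]
1: W B4 -> L1 hit  d=D]
2: W B0 -> L0 miss  d=D]
3: R B8 -> L2 miss  d=-]
4: R B0 -> L0 hit  d=D]
5: W B0 -> L0 hit  d=D]
6: R B4 -> L1 hit  d=D]
7: W B3 -> L0 miss wb->B0  d=D]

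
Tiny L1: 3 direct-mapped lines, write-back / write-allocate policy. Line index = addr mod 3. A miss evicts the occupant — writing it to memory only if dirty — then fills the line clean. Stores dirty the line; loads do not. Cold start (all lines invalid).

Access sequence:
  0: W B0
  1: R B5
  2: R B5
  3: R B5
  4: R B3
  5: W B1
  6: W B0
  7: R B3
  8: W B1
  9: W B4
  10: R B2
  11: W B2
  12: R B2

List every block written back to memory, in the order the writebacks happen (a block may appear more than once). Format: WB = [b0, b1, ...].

0: W B0 → L0 miss [D]
1: R B5 → L2 miss [-]
2: R B5 → L2 hit [-]
3: R B5 → L2 hit [-]
4: R B3 → L0 miss wb→B0 [-]
5: W B1 → L1 miss [D]
6: W B0 → L0 miss [D]
7: R B3 → L0 miss wb→B0 [-]
8: W B1 → L1 hit [D]
9: W B4 → L1 miss wb→B1 [D]
10: R B2 → L2 miss [-]
11: W B2 → L2 hit [D]
12: R B2 → L2 hit [D]

WB = [0, 0, 1]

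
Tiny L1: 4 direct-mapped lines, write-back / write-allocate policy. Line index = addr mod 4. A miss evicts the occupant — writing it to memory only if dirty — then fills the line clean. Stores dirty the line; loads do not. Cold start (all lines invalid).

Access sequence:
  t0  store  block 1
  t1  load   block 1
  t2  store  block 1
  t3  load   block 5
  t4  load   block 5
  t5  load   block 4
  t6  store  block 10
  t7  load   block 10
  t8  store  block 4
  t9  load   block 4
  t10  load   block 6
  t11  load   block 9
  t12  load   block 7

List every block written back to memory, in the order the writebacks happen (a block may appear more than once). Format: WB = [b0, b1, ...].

0: W B1 -> L1 miss  d=D]
1: R B1 -> L1 hit  d=D]
2: W B1 -> L1 hit  d=D]
3: R B5 -> L1 miss wb->B1  d=-]
4: R B5 -> L1 hit  d=-]
5: R B4 -> L0 miss  d=-]
6: W B10 -> L2 miss  d=D]
7: R B10 -> L2 hit  d=D]
8: W B4 -> L0 hit  d=D]
9: R B4 -> L0 hit  d=D]
10: R B6 -> L2 miss wb->B10  d=-]
11: R B9 -> L1 miss  d=-]
12: R B7 -> L3 miss  d=-]

WB = [1, 10]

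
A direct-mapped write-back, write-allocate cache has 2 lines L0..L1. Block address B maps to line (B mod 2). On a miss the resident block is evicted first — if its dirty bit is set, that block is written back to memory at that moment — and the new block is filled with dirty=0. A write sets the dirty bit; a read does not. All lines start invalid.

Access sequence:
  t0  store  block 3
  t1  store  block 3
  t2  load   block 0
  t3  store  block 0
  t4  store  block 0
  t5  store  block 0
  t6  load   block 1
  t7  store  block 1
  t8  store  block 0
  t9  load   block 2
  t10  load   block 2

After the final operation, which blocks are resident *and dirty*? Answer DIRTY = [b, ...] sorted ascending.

0: W B3 → L1 miss [D]
1: W B3 → L1 hit [D]
2: R B0 → L0 miss [-]
3: W B0 → L0 hit [D]
4: W B0 → L0 hit [D]
5: W B0 → L0 hit [D]
6: R B1 → L1 miss wb→B3 [-]
7: W B1 → L1 hit [D]
8: W B0 → L0 hit [D]
9: R B2 → L0 miss wb→B0 [-]
10: R B2 → L0 hit [-]

DIRTY = [1]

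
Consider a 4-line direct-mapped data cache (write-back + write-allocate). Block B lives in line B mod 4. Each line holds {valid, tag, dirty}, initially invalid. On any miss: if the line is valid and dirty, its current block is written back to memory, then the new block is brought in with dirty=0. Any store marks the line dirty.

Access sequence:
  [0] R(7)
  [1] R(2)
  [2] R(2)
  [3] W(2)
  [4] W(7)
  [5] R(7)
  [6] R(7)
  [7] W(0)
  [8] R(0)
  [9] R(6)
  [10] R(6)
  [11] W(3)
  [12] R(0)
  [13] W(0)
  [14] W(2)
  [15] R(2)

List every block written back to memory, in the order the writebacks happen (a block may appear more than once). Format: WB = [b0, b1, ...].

WB = [2, 7]

  0 | R B7 → L3 miss [-]
  1 | R B2 → L2 miss [-]
  2 | R B2 → L2 hit [-]
  3 | W B2 → L2 hit [D]
  4 | W B7 → L3 hit [D]
  5 | R B7 → L3 hit [D]
  6 | R B7 → L3 hit [D]
  7 | W B0 → L0 miss [D]
  8 | R B0 → L0 hit [D]
  9 | R B6 → L2 miss wb→B2 [-]
  10 | R B6 → L2 hit [-]
  11 | W B3 → L3 miss wb→B7 [D]
  12 | R B0 → L0 hit [D]
  13 | W B0 → L0 hit [D]
  14 | W B2 → L2 miss [D]
  15 | R B2 → L2 hit [D]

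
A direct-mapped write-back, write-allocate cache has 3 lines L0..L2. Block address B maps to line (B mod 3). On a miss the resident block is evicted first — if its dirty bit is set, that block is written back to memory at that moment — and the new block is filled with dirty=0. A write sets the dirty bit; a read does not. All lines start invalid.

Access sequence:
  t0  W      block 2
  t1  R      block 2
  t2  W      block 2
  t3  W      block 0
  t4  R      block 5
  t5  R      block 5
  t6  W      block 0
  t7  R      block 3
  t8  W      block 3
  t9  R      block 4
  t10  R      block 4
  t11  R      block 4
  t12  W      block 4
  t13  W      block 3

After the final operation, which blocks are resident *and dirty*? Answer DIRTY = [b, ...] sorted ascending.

  0 | W B2 → L2 miss [D]
  1 | R B2 → L2 hit [D]
  2 | W B2 → L2 hit [D]
  3 | W B0 → L0 miss [D]
  4 | R B5 → L2 miss wb→B2 [-]
  5 | R B5 → L2 hit [-]
  6 | W B0 → L0 hit [D]
  7 | R B3 → L0 miss wb→B0 [-]
  8 | W B3 → L0 hit [D]
  9 | R B4 → L1 miss [-]
  10 | R B4 → L1 hit [-]
  11 | R B4 → L1 hit [-]
  12 | W B4 → L1 hit [D]
  13 | W B3 → L0 hit [D]

DIRTY = [3, 4]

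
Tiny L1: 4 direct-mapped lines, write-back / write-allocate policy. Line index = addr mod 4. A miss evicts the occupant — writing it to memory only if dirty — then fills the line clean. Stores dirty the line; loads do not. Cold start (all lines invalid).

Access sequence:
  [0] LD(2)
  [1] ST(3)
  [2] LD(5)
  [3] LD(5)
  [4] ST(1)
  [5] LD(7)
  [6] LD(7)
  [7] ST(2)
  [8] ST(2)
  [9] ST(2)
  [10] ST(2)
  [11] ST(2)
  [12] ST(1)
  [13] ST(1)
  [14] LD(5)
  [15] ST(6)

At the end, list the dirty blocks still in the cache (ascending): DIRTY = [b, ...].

0: R B2 → L2 miss [-]
1: W B3 → L3 miss [D]
2: R B5 → L1 miss [-]
3: R B5 → L1 hit [-]
4: W B1 → L1 miss [D]
5: R B7 → L3 miss wb→B3 [-]
6: R B7 → L3 hit [-]
7: W B2 → L2 hit [D]
8: W B2 → L2 hit [D]
9: W B2 → L2 hit [D]
10: W B2 → L2 hit [D]
11: W B2 → L2 hit [D]
12: W B1 → L1 hit [D]
13: W B1 → L1 hit [D]
14: R B5 → L1 miss wb→B1 [-]
15: W B6 → L2 miss wb→B2 [D]

DIRTY = [6]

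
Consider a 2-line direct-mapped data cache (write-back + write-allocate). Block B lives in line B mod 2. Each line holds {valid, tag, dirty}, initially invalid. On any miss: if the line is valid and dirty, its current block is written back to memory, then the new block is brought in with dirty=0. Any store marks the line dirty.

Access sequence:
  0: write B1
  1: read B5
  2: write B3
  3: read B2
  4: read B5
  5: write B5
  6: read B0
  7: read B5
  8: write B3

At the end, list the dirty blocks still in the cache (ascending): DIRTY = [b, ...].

  0 | W B1 → L1 miss [D]
  1 | R B5 → L1 miss wb→B1 [-]
  2 | W B3 → L1 miss [D]
  3 | R B2 → L0 miss [-]
  4 | R B5 → L1 miss wb→B3 [-]
  5 | W B5 → L1 hit [D]
  6 | R B0 → L0 miss [-]
  7 | R B5 → L1 hit [D]
  8 | W B3 → L1 miss wb→B5 [D]

DIRTY = [3]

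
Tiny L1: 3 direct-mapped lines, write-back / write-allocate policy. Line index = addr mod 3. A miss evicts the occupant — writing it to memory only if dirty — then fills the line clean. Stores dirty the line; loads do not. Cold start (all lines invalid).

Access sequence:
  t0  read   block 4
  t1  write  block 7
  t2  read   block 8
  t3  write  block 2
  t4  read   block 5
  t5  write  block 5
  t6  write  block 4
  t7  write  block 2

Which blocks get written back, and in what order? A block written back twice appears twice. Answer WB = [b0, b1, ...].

WB = [2, 7, 5]

0: R B4 -> L1 miss  d=-]
1: W B7 -> L1 miss  d=D]
2: R B8 -> L2 miss  d=-]
3: W B2 -> L2 miss  d=D]
4: R B5 -> L2 miss wb->B2  d=-]
5: W B5 -> L2 hit  d=D]
6: W B4 -> L1 miss wb->B7  d=D]
7: W B2 -> L2 miss wb->B5  d=D]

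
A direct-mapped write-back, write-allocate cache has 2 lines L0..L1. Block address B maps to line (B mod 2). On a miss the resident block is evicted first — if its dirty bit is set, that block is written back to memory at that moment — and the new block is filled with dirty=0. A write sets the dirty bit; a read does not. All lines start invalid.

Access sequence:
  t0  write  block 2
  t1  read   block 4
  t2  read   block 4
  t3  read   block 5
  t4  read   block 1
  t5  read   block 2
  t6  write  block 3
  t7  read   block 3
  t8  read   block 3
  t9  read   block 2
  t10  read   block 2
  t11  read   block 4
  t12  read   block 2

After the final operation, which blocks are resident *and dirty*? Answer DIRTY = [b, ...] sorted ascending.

0: W B2 → L0 miss [D]
1: R B4 → L0 miss wb→B2 [-]
2: R B4 → L0 hit [-]
3: R B5 → L1 miss [-]
4: R B1 → L1 miss [-]
5: R B2 → L0 miss [-]
6: W B3 → L1 miss [D]
7: R B3 → L1 hit [D]
8: R B3 → L1 hit [D]
9: R B2 → L0 hit [-]
10: R B2 → L0 hit [-]
11: R B4 → L0 miss [-]
12: R B2 → L0 miss [-]

DIRTY = [3]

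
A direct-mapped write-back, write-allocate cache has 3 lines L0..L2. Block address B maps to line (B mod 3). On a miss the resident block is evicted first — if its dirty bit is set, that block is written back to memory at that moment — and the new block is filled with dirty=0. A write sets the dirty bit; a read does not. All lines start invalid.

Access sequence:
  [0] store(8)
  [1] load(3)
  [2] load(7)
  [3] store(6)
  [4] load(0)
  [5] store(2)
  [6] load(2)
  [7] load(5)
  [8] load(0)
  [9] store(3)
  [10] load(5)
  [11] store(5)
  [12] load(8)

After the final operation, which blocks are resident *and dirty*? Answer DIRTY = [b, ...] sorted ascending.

0: W B8 → L2 miss [D]
1: R B3 → L0 miss [-]
2: R B7 → L1 miss [-]
3: W B6 → L0 miss [D]
4: R B0 → L0 miss wb→B6 [-]
5: W B2 → L2 miss wb→B8 [D]
6: R B2 → L2 hit [D]
7: R B5 → L2 miss wb→B2 [-]
8: R B0 → L0 hit [-]
9: W B3 → L0 miss [D]
10: R B5 → L2 hit [-]
11: W B5 → L2 hit [D]
12: R B8 → L2 miss wb→B5 [-]

DIRTY = [3]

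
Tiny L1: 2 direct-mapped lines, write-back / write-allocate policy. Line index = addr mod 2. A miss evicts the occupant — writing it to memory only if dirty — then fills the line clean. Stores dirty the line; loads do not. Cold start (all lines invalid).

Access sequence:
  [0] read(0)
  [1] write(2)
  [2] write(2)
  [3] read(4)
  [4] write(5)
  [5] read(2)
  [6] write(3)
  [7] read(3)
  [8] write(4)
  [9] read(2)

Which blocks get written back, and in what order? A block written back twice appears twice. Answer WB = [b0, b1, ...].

WB = [2, 5, 4]

  0 | R B0 → L0 miss [-]
  1 | W B2 → L0 miss [D]
  2 | W B2 → L0 hit [D]
  3 | R B4 → L0 miss wb→B2 [-]
  4 | W B5 → L1 miss [D]
  5 | R B2 → L0 miss [-]
  6 | W B3 → L1 miss wb→B5 [D]
  7 | R B3 → L1 hit [D]
  8 | W B4 → L0 miss [D]
  9 | R B2 → L0 miss wb→B4 [-]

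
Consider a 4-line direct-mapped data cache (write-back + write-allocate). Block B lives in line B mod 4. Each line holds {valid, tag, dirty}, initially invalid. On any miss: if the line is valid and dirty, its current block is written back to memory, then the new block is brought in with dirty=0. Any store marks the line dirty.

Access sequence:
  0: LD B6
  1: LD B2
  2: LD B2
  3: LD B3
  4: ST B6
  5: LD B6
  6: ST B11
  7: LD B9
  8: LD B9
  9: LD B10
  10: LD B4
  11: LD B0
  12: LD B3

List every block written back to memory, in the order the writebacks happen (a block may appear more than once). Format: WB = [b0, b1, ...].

  0 | R B6 → L2 miss [-]
  1 | R B2 → L2 miss [-]
  2 | R B2 → L2 hit [-]
  3 | R B3 → L3 miss [-]
  4 | W B6 → L2 miss [D]
  5 | R B6 → L2 hit [D]
  6 | W B11 → L3 miss [D]
  7 | R B9 → L1 miss [-]
  8 | R B9 → L1 hit [-]
  9 | R B10 → L2 miss wb→B6 [-]
  10 | R B4 → L0 miss [-]
  11 | R B0 → L0 miss [-]
  12 | R B3 → L3 miss wb→B11 [-]

WB = [6, 11]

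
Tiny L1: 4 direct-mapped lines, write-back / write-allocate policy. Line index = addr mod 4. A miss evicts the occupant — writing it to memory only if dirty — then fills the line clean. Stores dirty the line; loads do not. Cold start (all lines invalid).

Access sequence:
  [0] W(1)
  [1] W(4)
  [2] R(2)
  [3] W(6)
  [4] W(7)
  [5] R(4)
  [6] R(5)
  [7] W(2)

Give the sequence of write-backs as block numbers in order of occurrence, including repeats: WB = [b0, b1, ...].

WB = [1, 6]

0: W B1 -> L1 miss  d=D]
1: W B4 -> L0 miss  d=D]
2: R B2 -> L2 miss  d=-]
3: W B6 -> L2 miss  d=D]
4: W B7 -> L3 miss  d=D]
5: R B4 -> L0 hit  d=D]
6: R B5 -> L1 miss wb->B1  d=-]
7: W B2 -> L2 miss wb->B6  d=D]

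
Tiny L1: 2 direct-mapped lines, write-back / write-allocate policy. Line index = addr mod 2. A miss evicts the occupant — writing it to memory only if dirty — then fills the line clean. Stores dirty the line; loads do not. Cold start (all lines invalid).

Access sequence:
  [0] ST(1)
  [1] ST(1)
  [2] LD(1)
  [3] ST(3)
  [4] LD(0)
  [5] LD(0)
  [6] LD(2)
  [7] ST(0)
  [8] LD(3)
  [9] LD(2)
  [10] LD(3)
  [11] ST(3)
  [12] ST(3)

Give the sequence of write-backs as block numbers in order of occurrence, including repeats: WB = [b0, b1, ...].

  0 | W B1 → L1 miss [D]
  1 | W B1 → L1 hit [D]
  2 | R B1 → L1 hit [D]
  3 | W B3 → L1 miss wb→B1 [D]
  4 | R B0 → L0 miss [-]
  5 | R B0 → L0 hit [-]
  6 | R B2 → L0 miss [-]
  7 | W B0 → L0 miss [D]
  8 | R B3 → L1 hit [D]
  9 | R B2 → L0 miss wb→B0 [-]
  10 | R B3 → L1 hit [D]
  11 | W B3 → L1 hit [D]
  12 | W B3 → L1 hit [D]

WB = [1, 0]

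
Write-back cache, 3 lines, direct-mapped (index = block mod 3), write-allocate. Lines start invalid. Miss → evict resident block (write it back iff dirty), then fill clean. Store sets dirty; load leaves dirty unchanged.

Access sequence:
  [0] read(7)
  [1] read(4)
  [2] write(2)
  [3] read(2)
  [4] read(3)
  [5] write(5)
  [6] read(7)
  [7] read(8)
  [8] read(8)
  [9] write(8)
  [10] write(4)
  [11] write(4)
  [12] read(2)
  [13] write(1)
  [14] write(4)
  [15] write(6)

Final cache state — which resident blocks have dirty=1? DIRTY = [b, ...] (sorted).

  0 | R B7 → L1 miss [-]
  1 | R B4 → L1 miss [-]
  2 | W B2 → L2 miss [D]
  3 | R B2 → L2 hit [D]
  4 | R B3 → L0 miss [-]
  5 | W B5 → L2 miss wb→B2 [D]
  6 | R B7 → L1 miss [-]
  7 | R B8 → L2 miss wb→B5 [-]
  8 | R B8 → L2 hit [-]
  9 | W B8 → L2 hit [D]
  10 | W B4 → L1 miss [D]
  11 | W B4 → L1 hit [D]
  12 | R B2 → L2 miss wb→B8 [-]
  13 | W B1 → L1 miss wb→B4 [D]
  14 | W B4 → L1 miss wb→B1 [D]
  15 | W B6 → L0 miss [D]

DIRTY = [4, 6]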